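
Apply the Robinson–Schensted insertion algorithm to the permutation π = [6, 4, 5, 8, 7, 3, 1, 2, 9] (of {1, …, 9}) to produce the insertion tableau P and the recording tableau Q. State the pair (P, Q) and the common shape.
P = [1, 2, 7, 9] / [3, 5] / [4, 8] / [6];  Q = [1, 3, 4, 9] / [2, 5] / [6, 8] / [7];  common shape = (4, 2, 2, 1)

Row-insert the values π_1, π_2, … into P one at a time, bumping the leftmost entry strictly greater than the inserted value down to the next row. The recording tableau Q records, in position (i, j), the step at which that cell was added to P.
  Insert 6 (step 1): P = [6];  Q = [1]
  Insert 4 (step 2): P = [4] / [6];  Q = [1] / [2]
  Insert 5 (step 3): P = [4, 5] / [6];  Q = [1, 3] / [2]
  Insert 8 (step 4): P = [4, 5, 8] / [6];  Q = [1, 3, 4] / [2]
  Insert 7 (step 5): P = [4, 5, 7] / [6, 8];  Q = [1, 3, 4] / [2, 5]
  Insert 3 (step 6): P = [3, 5, 7] / [4, 8] / [6];  Q = [1, 3, 4] / [2, 5] / [6]
  Insert 1 (step 7): P = [1, 5, 7] / [3, 8] / [4] / [6];  Q = [1, 3, 4] / [2, 5] / [6] / [7]
  Insert 2 (step 8): P = [1, 2, 7] / [3, 5] / [4, 8] / [6];  Q = [1, 3, 4] / [2, 5] / [6, 8] / [7]
  Insert 9 (step 9): P = [1, 2, 7, 9] / [3, 5] / [4, 8] / [6];  Q = [1, 3, 4, 9] / [2, 5] / [6, 8] / [7]
Final shape: (4, 2, 2, 1).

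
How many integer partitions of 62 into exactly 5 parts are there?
p(62, 5 parts) = 5969

Partitions of n into exactly k parts are in bijection with partitions of n − k into at most k parts (subtract 1 from each part). So p(62, exactly 5) = p(57, parts ≤ 5). Computing via the recurrence p(m, j) = p(m, j−1) + p(m−j, j) gives 5969.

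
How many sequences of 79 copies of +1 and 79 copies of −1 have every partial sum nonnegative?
C_79 = 289450081175264899454283846029490767264392230

These ballot sequences are counted by the Catalan number C_n = (1/(n + 1)) · C(2n, n). For n = 79: C_79 = (1/80) · C(158, 79) = 23156006494021191956342707682359261381151378400/80 = 289450081175264899454283846029490767264392230.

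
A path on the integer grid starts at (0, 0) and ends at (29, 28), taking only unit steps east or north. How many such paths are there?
Number of paths = 15033633249770520

A monotone lattice path from (0, 0) to (29, 28) consists of 29 east steps and 28 north steps in some order, so it is determined by which 29 of the 57 steps are east. The count is C(57, 29) = 15033633249770520.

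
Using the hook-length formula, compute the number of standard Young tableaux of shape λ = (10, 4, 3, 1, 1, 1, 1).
# SYT of shape (10, 4, 3, 1, 1, 1, 1) = 138881925

Hook-length formula: f^λ = n! / Π hook(c), product over all cells c of the Young diagram. For λ = (10, 4, 3, 1, 1, 1, 1), n = 21 boxes. Hook lengths by row (left-to-right, top-to-bottom): [16, 11, 10, 8, 6, 5, 4, 3, 2, 1]; [9, 4, 3, 1]; [7, 2, 1]; [4]; [3]; [2]; [1]. Product of hooks = 367873228800. So f^λ = 21! / 367873228800 = 51090942171709440000 / 367873228800 = 138881925.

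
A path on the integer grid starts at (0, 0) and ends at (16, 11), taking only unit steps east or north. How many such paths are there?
Number of paths = 13037895

A monotone lattice path from (0, 0) to (16, 11) consists of 16 east steps and 11 north steps in some order, so it is determined by which 16 of the 27 steps are east. The count is C(27, 16) = 13037895.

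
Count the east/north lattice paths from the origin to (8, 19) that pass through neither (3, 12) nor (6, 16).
Number of paths = 1272835

Inclusion–exclusion. Total paths: C(27, 8) = 2220075. Through P₁: C(15, 3)·C(12, 5) = 360360. Through P₂: C(22, 6)·C(5, 2) = 746130. Since P₁ is strictly southwest of P₂, a monotone path through both must visit P₁ then P₂; paths through both = C(15, 3)·C(7, 3)·C(5, 2) = 159250. Avoid both = 2220075 − 360360 − 746130 + 159250 = 1272835.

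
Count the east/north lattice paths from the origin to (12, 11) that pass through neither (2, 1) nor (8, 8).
Number of paths = 527540

Inclusion–exclusion. Total paths: C(23, 12) = 1352078. Through P₁: C(3, 2)·C(20, 10) = 554268. Through P₂: C(16, 8)·C(7, 4) = 450450. Since P₁ is strictly southwest of P₂, a monotone path through both must visit P₁ then P₂; paths through both = C(3, 2)·C(13, 6)·C(7, 4) = 180180. Avoid both = 1352078 − 554268 − 450450 + 180180 = 527540.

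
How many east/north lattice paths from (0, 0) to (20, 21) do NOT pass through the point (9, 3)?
Number of paths = 261517533420

Total paths from (0, 0) to (20, 21): C(41, 20) = 269128937220. Paths through (9, 3): (paths (0, 0) → (9, 3)) × (paths (9, 3) → (20, 21)) = C(12, 9) · C(29, 11) = 220 · 34597290 = 7611403800. Avoidance count = 269128937220 − 7611403800 = 261517533420.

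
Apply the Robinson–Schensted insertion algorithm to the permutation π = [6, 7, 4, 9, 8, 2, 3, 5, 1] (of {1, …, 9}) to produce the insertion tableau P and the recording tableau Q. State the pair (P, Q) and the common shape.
P = [1, 3, 5] / [2, 7, 8] / [4, 9] / [6];  Q = [1, 2, 4] / [3, 5, 8] / [6, 7] / [9];  common shape = (3, 3, 2, 1)

Row-insert the values π_1, π_2, … into P one at a time, bumping the leftmost entry strictly greater than the inserted value down to the next row. The recording tableau Q records, in position (i, j), the step at which that cell was added to P.
  Insert 6 (step 1): P = [6];  Q = [1]
  Insert 7 (step 2): P = [6, 7];  Q = [1, 2]
  Insert 4 (step 3): P = [4, 7] / [6];  Q = [1, 2] / [3]
  Insert 9 (step 4): P = [4, 7, 9] / [6];  Q = [1, 2, 4] / [3]
  Insert 8 (step 5): P = [4, 7, 8] / [6, 9];  Q = [1, 2, 4] / [3, 5]
  Insert 2 (step 6): P = [2, 7, 8] / [4, 9] / [6];  Q = [1, 2, 4] / [3, 5] / [6]
  Insert 3 (step 7): P = [2, 3, 8] / [4, 7] / [6, 9];  Q = [1, 2, 4] / [3, 5] / [6, 7]
  Insert 5 (step 8): P = [2, 3, 5] / [4, 7, 8] / [6, 9];  Q = [1, 2, 4] / [3, 5, 8] / [6, 7]
  Insert 1 (step 9): P = [1, 3, 5] / [2, 7, 8] / [4, 9] / [6];  Q = [1, 2, 4] / [3, 5, 8] / [6, 7] / [9]
Final shape: (3, 3, 2, 1).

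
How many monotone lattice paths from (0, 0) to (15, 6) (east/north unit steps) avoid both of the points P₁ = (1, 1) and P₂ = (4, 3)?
Number of paths = 25548

Inclusion–exclusion. Total paths: C(21, 15) = 54264. Through P₁: C(2, 1)·C(19, 14) = 23256. Through P₂: C(7, 4)·C(14, 11) = 12740. Since P₁ is strictly southwest of P₂, a monotone path through both must visit P₁ then P₂; paths through both = C(2, 1)·C(5, 3)·C(14, 11) = 7280. Avoid both = 54264 − 23256 − 12740 + 7280 = 25548.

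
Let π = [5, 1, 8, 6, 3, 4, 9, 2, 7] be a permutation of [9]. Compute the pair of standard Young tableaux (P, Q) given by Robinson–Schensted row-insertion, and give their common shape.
P = [1, 2, 4, 7] / [3, 6, 9] / [5] / [8];  Q = [1, 3, 6, 7] / [2, 4, 9] / [5] / [8];  common shape = (4, 3, 1, 1)

Row-insert the values π_1, π_2, … into P one at a time, bumping the leftmost entry strictly greater than the inserted value down to the next row. The recording tableau Q records, in position (i, j), the step at which that cell was added to P.
  Insert 5 (step 1): P = [5];  Q = [1]
  Insert 1 (step 2): P = [1] / [5];  Q = [1] / [2]
  Insert 8 (step 3): P = [1, 8] / [5];  Q = [1, 3] / [2]
  Insert 6 (step 4): P = [1, 6] / [5, 8];  Q = [1, 3] / [2, 4]
  Insert 3 (step 5): P = [1, 3] / [5, 6] / [8];  Q = [1, 3] / [2, 4] / [5]
  Insert 4 (step 6): P = [1, 3, 4] / [5, 6] / [8];  Q = [1, 3, 6] / [2, 4] / [5]
  Insert 9 (step 7): P = [1, 3, 4, 9] / [5, 6] / [8];  Q = [1, 3, 6, 7] / [2, 4] / [5]
  Insert 2 (step 8): P = [1, 2, 4, 9] / [3, 6] / [5] / [8];  Q = [1, 3, 6, 7] / [2, 4] / [5] / [8]
  Insert 7 (step 9): P = [1, 2, 4, 7] / [3, 6, 9] / [5] / [8];  Q = [1, 3, 6, 7] / [2, 4, 9] / [5] / [8]
Final shape: (4, 3, 1, 1).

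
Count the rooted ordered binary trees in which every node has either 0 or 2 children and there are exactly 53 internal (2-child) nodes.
C_53 = 116157871455782434250553845880

These full binary trees are counted by the Catalan number C_n = (1/(n + 1)) · C(2n, n). For n = 53: C_53 = (1/54) · C(106, 53) = 6272525058612251449529907677520/54 = 116157871455782434250553845880.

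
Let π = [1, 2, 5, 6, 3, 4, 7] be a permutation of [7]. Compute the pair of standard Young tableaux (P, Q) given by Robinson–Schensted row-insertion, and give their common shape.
P = [1, 2, 3, 4, 7] / [5, 6];  Q = [1, 2, 3, 4, 7] / [5, 6];  common shape = (5, 2)

Row-insert the values π_1, π_2, … into P one at a time, bumping the leftmost entry strictly greater than the inserted value down to the next row. The recording tableau Q records, in position (i, j), the step at which that cell was added to P.
  Insert 1 (step 1): P = [1];  Q = [1]
  Insert 2 (step 2): P = [1, 2];  Q = [1, 2]
  Insert 5 (step 3): P = [1, 2, 5];  Q = [1, 2, 3]
  Insert 6 (step 4): P = [1, 2, 5, 6];  Q = [1, 2, 3, 4]
  Insert 3 (step 5): P = [1, 2, 3, 6] / [5];  Q = [1, 2, 3, 4] / [5]
  Insert 4 (step 6): P = [1, 2, 3, 4] / [5, 6];  Q = [1, 2, 3, 4] / [5, 6]
  Insert 7 (step 7): P = [1, 2, 3, 4, 7] / [5, 6];  Q = [1, 2, 3, 4, 7] / [5, 6]
Final shape: (5, 2).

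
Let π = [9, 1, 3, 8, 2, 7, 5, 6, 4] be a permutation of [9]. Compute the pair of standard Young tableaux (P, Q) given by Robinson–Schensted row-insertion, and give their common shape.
P = [1, 2, 4, 6] / [3, 5] / [7] / [8] / [9];  Q = [1, 3, 4, 8] / [2, 6] / [5] / [7] / [9];  common shape = (4, 2, 1, 1, 1)

Row-insert the values π_1, π_2, … into P one at a time, bumping the leftmost entry strictly greater than the inserted value down to the next row. The recording tableau Q records, in position (i, j), the step at which that cell was added to P.
  Insert 9 (step 1): P = [9];  Q = [1]
  Insert 1 (step 2): P = [1] / [9];  Q = [1] / [2]
  Insert 3 (step 3): P = [1, 3] / [9];  Q = [1, 3] / [2]
  Insert 8 (step 4): P = [1, 3, 8] / [9];  Q = [1, 3, 4] / [2]
  Insert 2 (step 5): P = [1, 2, 8] / [3] / [9];  Q = [1, 3, 4] / [2] / [5]
  Insert 7 (step 6): P = [1, 2, 7] / [3, 8] / [9];  Q = [1, 3, 4] / [2, 6] / [5]
  Insert 5 (step 7): P = [1, 2, 5] / [3, 7] / [8] / [9];  Q = [1, 3, 4] / [2, 6] / [5] / [7]
  Insert 6 (step 8): P = [1, 2, 5, 6] / [3, 7] / [8] / [9];  Q = [1, 3, 4, 8] / [2, 6] / [5] / [7]
  Insert 4 (step 9): P = [1, 2, 4, 6] / [3, 5] / [7] / [8] / [9];  Q = [1, 3, 4, 8] / [2, 6] / [5] / [7] / [9]
Final shape: (4, 2, 1, 1, 1).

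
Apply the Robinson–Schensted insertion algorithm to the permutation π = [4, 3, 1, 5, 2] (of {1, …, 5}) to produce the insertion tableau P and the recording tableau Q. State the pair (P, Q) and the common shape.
P = [1, 2] / [3, 5] / [4];  Q = [1, 4] / [2, 5] / [3];  common shape = (2, 2, 1)

Row-insert the values π_1, π_2, … into P one at a time, bumping the leftmost entry strictly greater than the inserted value down to the next row. The recording tableau Q records, in position (i, j), the step at which that cell was added to P.
  Insert 4 (step 1): P = [4];  Q = [1]
  Insert 3 (step 2): P = [3] / [4];  Q = [1] / [2]
  Insert 1 (step 3): P = [1] / [3] / [4];  Q = [1] / [2] / [3]
  Insert 5 (step 4): P = [1, 5] / [3] / [4];  Q = [1, 4] / [2] / [3]
  Insert 2 (step 5): P = [1, 2] / [3, 5] / [4];  Q = [1, 4] / [2, 5] / [3]
Final shape: (2, 2, 1).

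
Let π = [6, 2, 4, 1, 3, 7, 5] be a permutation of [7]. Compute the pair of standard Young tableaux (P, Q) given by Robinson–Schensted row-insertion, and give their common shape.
P = [1, 3, 5] / [2, 4, 7] / [6];  Q = [1, 3, 6] / [2, 5, 7] / [4];  common shape = (3, 3, 1)

Row-insert the values π_1, π_2, … into P one at a time, bumping the leftmost entry strictly greater than the inserted value down to the next row. The recording tableau Q records, in position (i, j), the step at which that cell was added to P.
  Insert 6 (step 1): P = [6];  Q = [1]
  Insert 2 (step 2): P = [2] / [6];  Q = [1] / [2]
  Insert 4 (step 3): P = [2, 4] / [6];  Q = [1, 3] / [2]
  Insert 1 (step 4): P = [1, 4] / [2] / [6];  Q = [1, 3] / [2] / [4]
  Insert 3 (step 5): P = [1, 3] / [2, 4] / [6];  Q = [1, 3] / [2, 5] / [4]
  Insert 7 (step 6): P = [1, 3, 7] / [2, 4] / [6];  Q = [1, 3, 6] / [2, 5] / [4]
  Insert 5 (step 7): P = [1, 3, 5] / [2, 4, 7] / [6];  Q = [1, 3, 6] / [2, 5, 7] / [4]
Final shape: (3, 3, 1).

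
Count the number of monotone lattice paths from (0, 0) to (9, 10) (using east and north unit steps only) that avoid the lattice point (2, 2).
Number of paths = 53768

Total paths from (0, 0) to (9, 10): C(19, 9) = 92378. Paths through (2, 2): (paths (0, 0) → (2, 2)) × (paths (2, 2) → (9, 10)) = C(4, 2) · C(15, 7) = 6 · 6435 = 38610. Avoidance count = 92378 − 38610 = 53768.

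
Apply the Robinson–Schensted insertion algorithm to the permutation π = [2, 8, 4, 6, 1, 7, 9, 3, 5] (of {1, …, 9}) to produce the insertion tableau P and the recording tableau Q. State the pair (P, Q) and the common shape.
P = [1, 3, 5, 7, 9] / [2, 4, 6] / [8];  Q = [1, 2, 4, 6, 7] / [3, 8, 9] / [5];  common shape = (5, 3, 1)

Row-insert the values π_1, π_2, … into P one at a time, bumping the leftmost entry strictly greater than the inserted value down to the next row. The recording tableau Q records, in position (i, j), the step at which that cell was added to P.
  Insert 2 (step 1): P = [2];  Q = [1]
  Insert 8 (step 2): P = [2, 8];  Q = [1, 2]
  Insert 4 (step 3): P = [2, 4] / [8];  Q = [1, 2] / [3]
  Insert 6 (step 4): P = [2, 4, 6] / [8];  Q = [1, 2, 4] / [3]
  Insert 1 (step 5): P = [1, 4, 6] / [2] / [8];  Q = [1, 2, 4] / [3] / [5]
  Insert 7 (step 6): P = [1, 4, 6, 7] / [2] / [8];  Q = [1, 2, 4, 6] / [3] / [5]
  Insert 9 (step 7): P = [1, 4, 6, 7, 9] / [2] / [8];  Q = [1, 2, 4, 6, 7] / [3] / [5]
  Insert 3 (step 8): P = [1, 3, 6, 7, 9] / [2, 4] / [8];  Q = [1, 2, 4, 6, 7] / [3, 8] / [5]
  Insert 5 (step 9): P = [1, 3, 5, 7, 9] / [2, 4, 6] / [8];  Q = [1, 2, 4, 6, 7] / [3, 8, 9] / [5]
Final shape: (5, 3, 1).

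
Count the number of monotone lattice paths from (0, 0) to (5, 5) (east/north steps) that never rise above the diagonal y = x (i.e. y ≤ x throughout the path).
Number of paths = 42

By the reflection principle (André's argument), the number of monotone paths to (5, 5) with n ≤ m that never go above y = x is C(10, 5) − C(10, 6) = 252 − 210 = 42.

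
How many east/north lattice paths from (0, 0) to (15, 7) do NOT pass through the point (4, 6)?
Number of paths = 168024

Total paths from (0, 0) to (15, 7): C(22, 15) = 170544. Paths through (4, 6): (paths (0, 0) → (4, 6)) × (paths (4, 6) → (15, 7)) = C(10, 4) · C(12, 11) = 210 · 12 = 2520. Avoidance count = 170544 − 2520 = 168024.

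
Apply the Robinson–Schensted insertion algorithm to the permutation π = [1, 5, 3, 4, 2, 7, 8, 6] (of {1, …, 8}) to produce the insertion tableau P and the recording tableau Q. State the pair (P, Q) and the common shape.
P = [1, 2, 4, 6, 8] / [3, 7] / [5];  Q = [1, 2, 4, 6, 7] / [3, 8] / [5];  common shape = (5, 2, 1)

Row-insert the values π_1, π_2, … into P one at a time, bumping the leftmost entry strictly greater than the inserted value down to the next row. The recording tableau Q records, in position (i, j), the step at which that cell was added to P.
  Insert 1 (step 1): P = [1];  Q = [1]
  Insert 5 (step 2): P = [1, 5];  Q = [1, 2]
  Insert 3 (step 3): P = [1, 3] / [5];  Q = [1, 2] / [3]
  Insert 4 (step 4): P = [1, 3, 4] / [5];  Q = [1, 2, 4] / [3]
  Insert 2 (step 5): P = [1, 2, 4] / [3] / [5];  Q = [1, 2, 4] / [3] / [5]
  Insert 7 (step 6): P = [1, 2, 4, 7] / [3] / [5];  Q = [1, 2, 4, 6] / [3] / [5]
  Insert 8 (step 7): P = [1, 2, 4, 7, 8] / [3] / [5];  Q = [1, 2, 4, 6, 7] / [3] / [5]
  Insert 6 (step 8): P = [1, 2, 4, 6, 8] / [3, 7] / [5];  Q = [1, 2, 4, 6, 7] / [3, 8] / [5]
Final shape: (5, 2, 1).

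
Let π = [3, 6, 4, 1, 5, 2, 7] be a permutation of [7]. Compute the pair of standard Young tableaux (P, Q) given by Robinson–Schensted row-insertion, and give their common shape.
P = [1, 2, 5, 7] / [3, 4] / [6];  Q = [1, 2, 5, 7] / [3, 6] / [4];  common shape = (4, 2, 1)

Row-insert the values π_1, π_2, … into P one at a time, bumping the leftmost entry strictly greater than the inserted value down to the next row. The recording tableau Q records, in position (i, j), the step at which that cell was added to P.
  Insert 3 (step 1): P = [3];  Q = [1]
  Insert 6 (step 2): P = [3, 6];  Q = [1, 2]
  Insert 4 (step 3): P = [3, 4] / [6];  Q = [1, 2] / [3]
  Insert 1 (step 4): P = [1, 4] / [3] / [6];  Q = [1, 2] / [3] / [4]
  Insert 5 (step 5): P = [1, 4, 5] / [3] / [6];  Q = [1, 2, 5] / [3] / [4]
  Insert 2 (step 6): P = [1, 2, 5] / [3, 4] / [6];  Q = [1, 2, 5] / [3, 6] / [4]
  Insert 7 (step 7): P = [1, 2, 5, 7] / [3, 4] / [6];  Q = [1, 2, 5, 7] / [3, 6] / [4]
Final shape: (4, 2, 1).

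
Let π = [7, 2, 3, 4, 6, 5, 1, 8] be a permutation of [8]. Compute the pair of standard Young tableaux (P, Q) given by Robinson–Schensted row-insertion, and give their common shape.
P = [1, 3, 4, 5, 8] / [2] / [6] / [7];  Q = [1, 3, 4, 5, 8] / [2] / [6] / [7];  common shape = (5, 1, 1, 1)

Row-insert the values π_1, π_2, … into P one at a time, bumping the leftmost entry strictly greater than the inserted value down to the next row. The recording tableau Q records, in position (i, j), the step at which that cell was added to P.
  Insert 7 (step 1): P = [7];  Q = [1]
  Insert 2 (step 2): P = [2] / [7];  Q = [1] / [2]
  Insert 3 (step 3): P = [2, 3] / [7];  Q = [1, 3] / [2]
  Insert 4 (step 4): P = [2, 3, 4] / [7];  Q = [1, 3, 4] / [2]
  Insert 6 (step 5): P = [2, 3, 4, 6] / [7];  Q = [1, 3, 4, 5] / [2]
  Insert 5 (step 6): P = [2, 3, 4, 5] / [6] / [7];  Q = [1, 3, 4, 5] / [2] / [6]
  Insert 1 (step 7): P = [1, 3, 4, 5] / [2] / [6] / [7];  Q = [1, 3, 4, 5] / [2] / [6] / [7]
  Insert 8 (step 8): P = [1, 3, 4, 5, 8] / [2] / [6] / [7];  Q = [1, 3, 4, 5, 8] / [2] / [6] / [7]
Final shape: (5, 1, 1, 1).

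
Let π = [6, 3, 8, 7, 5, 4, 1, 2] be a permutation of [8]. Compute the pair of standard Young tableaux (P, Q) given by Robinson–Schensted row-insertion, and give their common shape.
P = [1, 2] / [3, 4] / [5, 7] / [6] / [8];  Q = [1, 3] / [2, 4] / [5, 8] / [6] / [7];  common shape = (2, 2, 2, 1, 1)

Row-insert the values π_1, π_2, … into P one at a time, bumping the leftmost entry strictly greater than the inserted value down to the next row. The recording tableau Q records, in position (i, j), the step at which that cell was added to P.
  Insert 6 (step 1): P = [6];  Q = [1]
  Insert 3 (step 2): P = [3] / [6];  Q = [1] / [2]
  Insert 8 (step 3): P = [3, 8] / [6];  Q = [1, 3] / [2]
  Insert 7 (step 4): P = [3, 7] / [6, 8];  Q = [1, 3] / [2, 4]
  Insert 5 (step 5): P = [3, 5] / [6, 7] / [8];  Q = [1, 3] / [2, 4] / [5]
  Insert 4 (step 6): P = [3, 4] / [5, 7] / [6] / [8];  Q = [1, 3] / [2, 4] / [5] / [6]
  Insert 1 (step 7): P = [1, 4] / [3, 7] / [5] / [6] / [8];  Q = [1, 3] / [2, 4] / [5] / [6] / [7]
  Insert 2 (step 8): P = [1, 2] / [3, 4] / [5, 7] / [6] / [8];  Q = [1, 3] / [2, 4] / [5, 8] / [6] / [7]
Final shape: (2, 2, 2, 1, 1).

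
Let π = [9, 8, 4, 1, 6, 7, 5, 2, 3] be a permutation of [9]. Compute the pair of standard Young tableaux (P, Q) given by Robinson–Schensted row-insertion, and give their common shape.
P = [1, 2, 3] / [4, 5, 7] / [6] / [8] / [9];  Q = [1, 5, 6] / [2, 7, 9] / [3] / [4] / [8];  common shape = (3, 3, 1, 1, 1)

Row-insert the values π_1, π_2, … into P one at a time, bumping the leftmost entry strictly greater than the inserted value down to the next row. The recording tableau Q records, in position (i, j), the step at which that cell was added to P.
  Insert 9 (step 1): P = [9];  Q = [1]
  Insert 8 (step 2): P = [8] / [9];  Q = [1] / [2]
  Insert 4 (step 3): P = [4] / [8] / [9];  Q = [1] / [2] / [3]
  Insert 1 (step 4): P = [1] / [4] / [8] / [9];  Q = [1] / [2] / [3] / [4]
  Insert 6 (step 5): P = [1, 6] / [4] / [8] / [9];  Q = [1, 5] / [2] / [3] / [4]
  Insert 7 (step 6): P = [1, 6, 7] / [4] / [8] / [9];  Q = [1, 5, 6] / [2] / [3] / [4]
  Insert 5 (step 7): P = [1, 5, 7] / [4, 6] / [8] / [9];  Q = [1, 5, 6] / [2, 7] / [3] / [4]
  Insert 2 (step 8): P = [1, 2, 7] / [4, 5] / [6] / [8] / [9];  Q = [1, 5, 6] / [2, 7] / [3] / [4] / [8]
  Insert 3 (step 9): P = [1, 2, 3] / [4, 5, 7] / [6] / [8] / [9];  Q = [1, 5, 6] / [2, 7, 9] / [3] / [4] / [8]
Final shape: (3, 3, 1, 1, 1).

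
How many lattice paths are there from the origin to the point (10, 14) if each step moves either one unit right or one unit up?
Number of paths = 1961256

A monotone lattice path from (0, 0) to (10, 14) consists of 10 east steps and 14 north steps in some order, so it is determined by which 10 of the 24 steps are east. The count is C(24, 10) = 1961256.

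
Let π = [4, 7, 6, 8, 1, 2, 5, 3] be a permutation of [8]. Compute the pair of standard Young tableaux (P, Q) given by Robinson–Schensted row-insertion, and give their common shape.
P = [1, 2, 3] / [4, 5, 8] / [6] / [7];  Q = [1, 2, 4] / [3, 6, 7] / [5] / [8];  common shape = (3, 3, 1, 1)

Row-insert the values π_1, π_2, … into P one at a time, bumping the leftmost entry strictly greater than the inserted value down to the next row. The recording tableau Q records, in position (i, j), the step at which that cell was added to P.
  Insert 4 (step 1): P = [4];  Q = [1]
  Insert 7 (step 2): P = [4, 7];  Q = [1, 2]
  Insert 6 (step 3): P = [4, 6] / [7];  Q = [1, 2] / [3]
  Insert 8 (step 4): P = [4, 6, 8] / [7];  Q = [1, 2, 4] / [3]
  Insert 1 (step 5): P = [1, 6, 8] / [4] / [7];  Q = [1, 2, 4] / [3] / [5]
  Insert 2 (step 6): P = [1, 2, 8] / [4, 6] / [7];  Q = [1, 2, 4] / [3, 6] / [5]
  Insert 5 (step 7): P = [1, 2, 5] / [4, 6, 8] / [7];  Q = [1, 2, 4] / [3, 6, 7] / [5]
  Insert 3 (step 8): P = [1, 2, 3] / [4, 5, 8] / [6] / [7];  Q = [1, 2, 4] / [3, 6, 7] / [5] / [8]
Final shape: (3, 3, 1, 1).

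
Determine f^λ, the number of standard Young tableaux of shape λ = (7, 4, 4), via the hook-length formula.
# SYT of shape (7, 4, 4) = 25025

Hook-length formula: f^λ = n! / Π hook(c), product over all cells c of the Young diagram. For λ = (7, 4, 4), n = 15 boxes. Hook lengths by row (left-to-right, top-to-bottom): [9, 8, 7, 6, 3, 2, 1]; [5, 4, 3, 2]; [4, 3, 2, 1]. Product of hooks = 52254720. So f^λ = 15! / 52254720 = 1307674368000 / 52254720 = 25025.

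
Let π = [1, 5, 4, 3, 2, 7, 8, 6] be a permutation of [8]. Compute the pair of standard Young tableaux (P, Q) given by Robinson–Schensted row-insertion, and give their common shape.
P = [1, 2, 6, 8] / [3, 7] / [4] / [5];  Q = [1, 2, 6, 7] / [3, 8] / [4] / [5];  common shape = (4, 2, 1, 1)

Row-insert the values π_1, π_2, … into P one at a time, bumping the leftmost entry strictly greater than the inserted value down to the next row. The recording tableau Q records, in position (i, j), the step at which that cell was added to P.
  Insert 1 (step 1): P = [1];  Q = [1]
  Insert 5 (step 2): P = [1, 5];  Q = [1, 2]
  Insert 4 (step 3): P = [1, 4] / [5];  Q = [1, 2] / [3]
  Insert 3 (step 4): P = [1, 3] / [4] / [5];  Q = [1, 2] / [3] / [4]
  Insert 2 (step 5): P = [1, 2] / [3] / [4] / [5];  Q = [1, 2] / [3] / [4] / [5]
  Insert 7 (step 6): P = [1, 2, 7] / [3] / [4] / [5];  Q = [1, 2, 6] / [3] / [4] / [5]
  Insert 8 (step 7): P = [1, 2, 7, 8] / [3] / [4] / [5];  Q = [1, 2, 6, 7] / [3] / [4] / [5]
  Insert 6 (step 8): P = [1, 2, 6, 8] / [3, 7] / [4] / [5];  Q = [1, 2, 6, 7] / [3, 8] / [4] / [5]
Final shape: (4, 2, 1, 1).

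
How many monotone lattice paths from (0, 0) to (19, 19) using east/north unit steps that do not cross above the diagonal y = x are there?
C_19 = 1767263190

These NE paths below the diagonal are counted by the Catalan number C_n = (1/(n + 1)) · C(2n, n). For n = 19: C_19 = (1/20) · C(38, 19) = 35345263800/20 = 1767263190.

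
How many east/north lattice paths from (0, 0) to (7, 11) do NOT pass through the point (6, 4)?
Number of paths = 30144

Total paths from (0, 0) to (7, 11): C(18, 7) = 31824. Paths through (6, 4): (paths (0, 0) → (6, 4)) × (paths (6, 4) → (7, 11)) = C(10, 6) · C(8, 1) = 210 · 8 = 1680. Avoidance count = 31824 − 1680 = 30144.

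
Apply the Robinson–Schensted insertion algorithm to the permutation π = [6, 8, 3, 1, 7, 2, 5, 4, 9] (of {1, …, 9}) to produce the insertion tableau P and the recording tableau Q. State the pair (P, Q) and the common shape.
P = [1, 2, 4, 9] / [3, 5] / [6, 7] / [8];  Q = [1, 2, 7, 9] / [3, 5] / [4, 6] / [8];  common shape = (4, 2, 2, 1)

Row-insert the values π_1, π_2, … into P one at a time, bumping the leftmost entry strictly greater than the inserted value down to the next row. The recording tableau Q records, in position (i, j), the step at which that cell was added to P.
  Insert 6 (step 1): P = [6];  Q = [1]
  Insert 8 (step 2): P = [6, 8];  Q = [1, 2]
  Insert 3 (step 3): P = [3, 8] / [6];  Q = [1, 2] / [3]
  Insert 1 (step 4): P = [1, 8] / [3] / [6];  Q = [1, 2] / [3] / [4]
  Insert 7 (step 5): P = [1, 7] / [3, 8] / [6];  Q = [1, 2] / [3, 5] / [4]
  Insert 2 (step 6): P = [1, 2] / [3, 7] / [6, 8];  Q = [1, 2] / [3, 5] / [4, 6]
  Insert 5 (step 7): P = [1, 2, 5] / [3, 7] / [6, 8];  Q = [1, 2, 7] / [3, 5] / [4, 6]
  Insert 4 (step 8): P = [1, 2, 4] / [3, 5] / [6, 7] / [8];  Q = [1, 2, 7] / [3, 5] / [4, 6] / [8]
  Insert 9 (step 9): P = [1, 2, 4, 9] / [3, 5] / [6, 7] / [8];  Q = [1, 2, 7, 9] / [3, 5] / [4, 6] / [8]
Final shape: (4, 2, 2, 1).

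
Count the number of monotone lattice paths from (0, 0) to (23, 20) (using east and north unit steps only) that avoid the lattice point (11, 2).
Number of paths = 953820446670

Total paths from (0, 0) to (23, 20): C(43, 23) = 960566918220. Paths through (11, 2): (paths (0, 0) → (11, 2)) × (paths (11, 2) → (23, 20)) = C(13, 11) · C(30, 12) = 78 · 86493225 = 6746471550. Avoidance count = 960566918220 − 6746471550 = 953820446670.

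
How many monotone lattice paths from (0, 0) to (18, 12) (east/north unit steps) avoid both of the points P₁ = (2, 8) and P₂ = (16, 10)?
Number of paths = 54437190

Inclusion–exclusion. Total paths: C(30, 18) = 86493225. Through P₁: C(10, 2)·C(20, 16) = 218025. Through P₂: C(26, 16)·C(4, 2) = 31870410. Since P₁ is strictly southwest of P₂, a monotone path through both must visit P₁ then P₂; paths through both = C(10, 2)·C(16, 14)·C(4, 2) = 32400. Avoid both = 86493225 − 218025 − 31870410 + 32400 = 54437190.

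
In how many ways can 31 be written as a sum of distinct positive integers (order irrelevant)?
q(31) = 340

A partition into distinct parts is a strictly decreasing sequence summing to n. The recurrence d(n, m) = d(n, m−1) + d(n−m, m−1) (use part m at most once) with q(n) = d(n, n) gives q(31) = 340. (Euler's theorem: # distinct-part partitions = # odd-part partitions.)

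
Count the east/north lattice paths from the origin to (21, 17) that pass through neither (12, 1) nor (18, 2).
Number of paths = 28754503921

Inclusion–exclusion. Total paths: C(38, 21) = 28781143380. Through P₁: C(13, 12)·C(25, 9) = 26558675. Through P₂: C(20, 18)·C(18, 3) = 155040. Since P₁ is strictly southwest of P₂, a monotone path through both must visit P₁ then P₂; paths through both = C(13, 12)·C(7, 6)·C(18, 3) = 74256. Avoid both = 28781143380 − 26558675 − 155040 + 74256 = 28754503921.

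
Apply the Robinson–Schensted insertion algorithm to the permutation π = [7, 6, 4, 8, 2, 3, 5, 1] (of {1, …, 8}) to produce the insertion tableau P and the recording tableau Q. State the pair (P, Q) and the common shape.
P = [1, 3, 5] / [2, 8] / [4] / [6] / [7];  Q = [1, 4, 7] / [2, 6] / [3] / [5] / [8];  common shape = (3, 2, 1, 1, 1)

Row-insert the values π_1, π_2, … into P one at a time, bumping the leftmost entry strictly greater than the inserted value down to the next row. The recording tableau Q records, in position (i, j), the step at which that cell was added to P.
  Insert 7 (step 1): P = [7];  Q = [1]
  Insert 6 (step 2): P = [6] / [7];  Q = [1] / [2]
  Insert 4 (step 3): P = [4] / [6] / [7];  Q = [1] / [2] / [3]
  Insert 8 (step 4): P = [4, 8] / [6] / [7];  Q = [1, 4] / [2] / [3]
  Insert 2 (step 5): P = [2, 8] / [4] / [6] / [7];  Q = [1, 4] / [2] / [3] / [5]
  Insert 3 (step 6): P = [2, 3] / [4, 8] / [6] / [7];  Q = [1, 4] / [2, 6] / [3] / [5]
  Insert 5 (step 7): P = [2, 3, 5] / [4, 8] / [6] / [7];  Q = [1, 4, 7] / [2, 6] / [3] / [5]
  Insert 1 (step 8): P = [1, 3, 5] / [2, 8] / [4] / [6] / [7];  Q = [1, 4, 7] / [2, 6] / [3] / [5] / [8]
Final shape: (3, 2, 1, 1, 1).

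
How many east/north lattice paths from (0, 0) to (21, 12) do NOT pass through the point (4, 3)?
Number of paths = 245458070

Total paths from (0, 0) to (21, 12): C(33, 21) = 354817320. Paths through (4, 3): (paths (0, 0) → (4, 3)) × (paths (4, 3) → (21, 12)) = C(7, 4) · C(26, 17) = 35 · 3124550 = 109359250. Avoidance count = 354817320 − 109359250 = 245458070.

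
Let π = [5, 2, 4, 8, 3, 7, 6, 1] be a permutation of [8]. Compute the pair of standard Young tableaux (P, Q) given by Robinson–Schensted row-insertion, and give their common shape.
P = [1, 3, 6] / [2, 7] / [4, 8] / [5];  Q = [1, 3, 4] / [2, 6] / [5, 7] / [8];  common shape = (3, 2, 2, 1)

Row-insert the values π_1, π_2, … into P one at a time, bumping the leftmost entry strictly greater than the inserted value down to the next row. The recording tableau Q records, in position (i, j), the step at which that cell was added to P.
  Insert 5 (step 1): P = [5];  Q = [1]
  Insert 2 (step 2): P = [2] / [5];  Q = [1] / [2]
  Insert 4 (step 3): P = [2, 4] / [5];  Q = [1, 3] / [2]
  Insert 8 (step 4): P = [2, 4, 8] / [5];  Q = [1, 3, 4] / [2]
  Insert 3 (step 5): P = [2, 3, 8] / [4] / [5];  Q = [1, 3, 4] / [2] / [5]
  Insert 7 (step 6): P = [2, 3, 7] / [4, 8] / [5];  Q = [1, 3, 4] / [2, 6] / [5]
  Insert 6 (step 7): P = [2, 3, 6] / [4, 7] / [5, 8];  Q = [1, 3, 4] / [2, 6] / [5, 7]
  Insert 1 (step 8): P = [1, 3, 6] / [2, 7] / [4, 8] / [5];  Q = [1, 3, 4] / [2, 6] / [5, 7] / [8]
Final shape: (3, 2, 2, 1).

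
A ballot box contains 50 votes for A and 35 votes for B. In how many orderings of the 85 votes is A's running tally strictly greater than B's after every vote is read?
Strict-lead orderings = 158185878385869444145932

Total orderings of the 85 votes with 50 for A: C(85, 50) = 896386644186593516826948. By the Bertrand ballot formula (Cycle Lemma / reflection principle), the number of orderings in which A is strictly ahead of B throughout is (p − q)/(p + q) · C(p + q, p) = (50 − 35)/(50 + 35) · 896386644186593516826948 = 158185878385869444145932.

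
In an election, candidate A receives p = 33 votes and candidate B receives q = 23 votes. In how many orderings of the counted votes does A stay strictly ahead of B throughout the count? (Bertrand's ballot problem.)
Strict-lead orderings = 565588532895750

Total orderings of the 56 votes with 33 for A: C(56, 33) = 3167295784216200. By the Bertrand ballot formula (Cycle Lemma / reflection principle), the number of orderings in which A is strictly ahead of B throughout is (p − q)/(p + q) · C(p + q, p) = (33 − 23)/(33 + 23) · 3167295784216200 = 565588532895750.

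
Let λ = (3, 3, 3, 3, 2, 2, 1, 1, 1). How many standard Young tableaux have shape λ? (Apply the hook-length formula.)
# SYT of shape (3, 3, 3, 3, 2, 2, 1, 1, 1) = 2116296

Hook-length formula: f^λ = n! / Π hook(c), product over all cells c of the Young diagram. For λ = (3, 3, 3, 3, 2, 2, 1, 1, 1), n = 19 boxes. Hook lengths by row (left-to-right, top-to-bottom): [11, 7, 4]; [10, 6, 3]; [9, 5, 2]; [8, 4, 1]; [6, 2]; [5, 1]; [3]; [2]; [1]. Product of hooks = 57480192000. So f^λ = 19! / 57480192000 = 121645100408832000 / 57480192000 = 2116296.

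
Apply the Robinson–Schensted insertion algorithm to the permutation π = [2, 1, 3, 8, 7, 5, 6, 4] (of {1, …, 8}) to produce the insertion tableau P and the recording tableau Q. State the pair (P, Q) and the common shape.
P = [1, 3, 4, 6] / [2, 5] / [7] / [8];  Q = [1, 3, 4, 7] / [2, 5] / [6] / [8];  common shape = (4, 2, 1, 1)

Row-insert the values π_1, π_2, … into P one at a time, bumping the leftmost entry strictly greater than the inserted value down to the next row. The recording tableau Q records, in position (i, j), the step at which that cell was added to P.
  Insert 2 (step 1): P = [2];  Q = [1]
  Insert 1 (step 2): P = [1] / [2];  Q = [1] / [2]
  Insert 3 (step 3): P = [1, 3] / [2];  Q = [1, 3] / [2]
  Insert 8 (step 4): P = [1, 3, 8] / [2];  Q = [1, 3, 4] / [2]
  Insert 7 (step 5): P = [1, 3, 7] / [2, 8];  Q = [1, 3, 4] / [2, 5]
  Insert 5 (step 6): P = [1, 3, 5] / [2, 7] / [8];  Q = [1, 3, 4] / [2, 5] / [6]
  Insert 6 (step 7): P = [1, 3, 5, 6] / [2, 7] / [8];  Q = [1, 3, 4, 7] / [2, 5] / [6]
  Insert 4 (step 8): P = [1, 3, 4, 6] / [2, 5] / [7] / [8];  Q = [1, 3, 4, 7] / [2, 5] / [6] / [8]
Final shape: (4, 2, 1, 1).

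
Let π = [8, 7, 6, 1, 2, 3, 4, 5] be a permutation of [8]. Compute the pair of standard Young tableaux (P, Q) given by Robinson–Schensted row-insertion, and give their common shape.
P = [1, 2, 3, 4, 5] / [6] / [7] / [8];  Q = [1, 5, 6, 7, 8] / [2] / [3] / [4];  common shape = (5, 1, 1, 1)

Row-insert the values π_1, π_2, … into P one at a time, bumping the leftmost entry strictly greater than the inserted value down to the next row. The recording tableau Q records, in position (i, j), the step at which that cell was added to P.
  Insert 8 (step 1): P = [8];  Q = [1]
  Insert 7 (step 2): P = [7] / [8];  Q = [1] / [2]
  Insert 6 (step 3): P = [6] / [7] / [8];  Q = [1] / [2] / [3]
  Insert 1 (step 4): P = [1] / [6] / [7] / [8];  Q = [1] / [2] / [3] / [4]
  Insert 2 (step 5): P = [1, 2] / [6] / [7] / [8];  Q = [1, 5] / [2] / [3] / [4]
  Insert 3 (step 6): P = [1, 2, 3] / [6] / [7] / [8];  Q = [1, 5, 6] / [2] / [3] / [4]
  Insert 4 (step 7): P = [1, 2, 3, 4] / [6] / [7] / [8];  Q = [1, 5, 6, 7] / [2] / [3] / [4]
  Insert 5 (step 8): P = [1, 2, 3, 4, 5] / [6] / [7] / [8];  Q = [1, 5, 6, 7, 8] / [2] / [3] / [4]
Final shape: (5, 1, 1, 1).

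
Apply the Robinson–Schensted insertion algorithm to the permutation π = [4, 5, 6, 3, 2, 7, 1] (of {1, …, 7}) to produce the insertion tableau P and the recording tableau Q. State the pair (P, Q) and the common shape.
P = [1, 5, 6, 7] / [2] / [3] / [4];  Q = [1, 2, 3, 6] / [4] / [5] / [7];  common shape = (4, 1, 1, 1)

Row-insert the values π_1, π_2, … into P one at a time, bumping the leftmost entry strictly greater than the inserted value down to the next row. The recording tableau Q records, in position (i, j), the step at which that cell was added to P.
  Insert 4 (step 1): P = [4];  Q = [1]
  Insert 5 (step 2): P = [4, 5];  Q = [1, 2]
  Insert 6 (step 3): P = [4, 5, 6];  Q = [1, 2, 3]
  Insert 3 (step 4): P = [3, 5, 6] / [4];  Q = [1, 2, 3] / [4]
  Insert 2 (step 5): P = [2, 5, 6] / [3] / [4];  Q = [1, 2, 3] / [4] / [5]
  Insert 7 (step 6): P = [2, 5, 6, 7] / [3] / [4];  Q = [1, 2, 3, 6] / [4] / [5]
  Insert 1 (step 7): P = [1, 5, 6, 7] / [2] / [3] / [4];  Q = [1, 2, 3, 6] / [4] / [5] / [7]
Final shape: (4, 1, 1, 1).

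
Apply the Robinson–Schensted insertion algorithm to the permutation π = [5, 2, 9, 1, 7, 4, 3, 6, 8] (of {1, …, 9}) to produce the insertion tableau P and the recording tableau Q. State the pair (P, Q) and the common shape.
P = [1, 3, 6, 8] / [2, 4] / [5, 7] / [9];  Q = [1, 3, 8, 9] / [2, 5] / [4, 6] / [7];  common shape = (4, 2, 2, 1)

Row-insert the values π_1, π_2, … into P one at a time, bumping the leftmost entry strictly greater than the inserted value down to the next row. The recording tableau Q records, in position (i, j), the step at which that cell was added to P.
  Insert 5 (step 1): P = [5];  Q = [1]
  Insert 2 (step 2): P = [2] / [5];  Q = [1] / [2]
  Insert 9 (step 3): P = [2, 9] / [5];  Q = [1, 3] / [2]
  Insert 1 (step 4): P = [1, 9] / [2] / [5];  Q = [1, 3] / [2] / [4]
  Insert 7 (step 5): P = [1, 7] / [2, 9] / [5];  Q = [1, 3] / [2, 5] / [4]
  Insert 4 (step 6): P = [1, 4] / [2, 7] / [5, 9];  Q = [1, 3] / [2, 5] / [4, 6]
  Insert 3 (step 7): P = [1, 3] / [2, 4] / [5, 7] / [9];  Q = [1, 3] / [2, 5] / [4, 6] / [7]
  Insert 6 (step 8): P = [1, 3, 6] / [2, 4] / [5, 7] / [9];  Q = [1, 3, 8] / [2, 5] / [4, 6] / [7]
  Insert 8 (step 9): P = [1, 3, 6, 8] / [2, 4] / [5, 7] / [9];  Q = [1, 3, 8, 9] / [2, 5] / [4, 6] / [7]
Final shape: (4, 2, 2, 1).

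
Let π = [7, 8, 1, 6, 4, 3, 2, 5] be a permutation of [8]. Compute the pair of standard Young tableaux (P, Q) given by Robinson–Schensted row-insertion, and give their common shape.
P = [1, 2, 5] / [3, 8] / [4] / [6] / [7];  Q = [1, 2, 8] / [3, 4] / [5] / [6] / [7];  common shape = (3, 2, 1, 1, 1)

Row-insert the values π_1, π_2, … into P one at a time, bumping the leftmost entry strictly greater than the inserted value down to the next row. The recording tableau Q records, in position (i, j), the step at which that cell was added to P.
  Insert 7 (step 1): P = [7];  Q = [1]
  Insert 8 (step 2): P = [7, 8];  Q = [1, 2]
  Insert 1 (step 3): P = [1, 8] / [7];  Q = [1, 2] / [3]
  Insert 6 (step 4): P = [1, 6] / [7, 8];  Q = [1, 2] / [3, 4]
  Insert 4 (step 5): P = [1, 4] / [6, 8] / [7];  Q = [1, 2] / [3, 4] / [5]
  Insert 3 (step 6): P = [1, 3] / [4, 8] / [6] / [7];  Q = [1, 2] / [3, 4] / [5] / [6]
  Insert 2 (step 7): P = [1, 2] / [3, 8] / [4] / [6] / [7];  Q = [1, 2] / [3, 4] / [5] / [6] / [7]
  Insert 5 (step 8): P = [1, 2, 5] / [3, 8] / [4] / [6] / [7];  Q = [1, 2, 8] / [3, 4] / [5] / [6] / [7]
Final shape: (3, 2, 1, 1, 1).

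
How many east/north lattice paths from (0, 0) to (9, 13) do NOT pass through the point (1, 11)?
Number of paths = 496880

Total paths from (0, 0) to (9, 13): C(22, 9) = 497420. Paths through (1, 11): (paths (0, 0) → (1, 11)) × (paths (1, 11) → (9, 13)) = C(12, 1) · C(10, 8) = 12 · 45 = 540. Avoidance count = 497420 − 540 = 496880.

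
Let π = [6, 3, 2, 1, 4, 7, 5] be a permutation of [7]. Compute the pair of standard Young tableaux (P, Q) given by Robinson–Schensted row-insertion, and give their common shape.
P = [1, 4, 5] / [2, 7] / [3] / [6];  Q = [1, 5, 6] / [2, 7] / [3] / [4];  common shape = (3, 2, 1, 1)

Row-insert the values π_1, π_2, … into P one at a time, bumping the leftmost entry strictly greater than the inserted value down to the next row. The recording tableau Q records, in position (i, j), the step at which that cell was added to P.
  Insert 6 (step 1): P = [6];  Q = [1]
  Insert 3 (step 2): P = [3] / [6];  Q = [1] / [2]
  Insert 2 (step 3): P = [2] / [3] / [6];  Q = [1] / [2] / [3]
  Insert 1 (step 4): P = [1] / [2] / [3] / [6];  Q = [1] / [2] / [3] / [4]
  Insert 4 (step 5): P = [1, 4] / [2] / [3] / [6];  Q = [1, 5] / [2] / [3] / [4]
  Insert 7 (step 6): P = [1, 4, 7] / [2] / [3] / [6];  Q = [1, 5, 6] / [2] / [3] / [4]
  Insert 5 (step 7): P = [1, 4, 5] / [2, 7] / [3] / [6];  Q = [1, 5, 6] / [2, 7] / [3] / [4]
Final shape: (3, 2, 1, 1).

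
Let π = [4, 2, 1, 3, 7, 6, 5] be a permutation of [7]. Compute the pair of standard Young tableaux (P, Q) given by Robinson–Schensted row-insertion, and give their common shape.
P = [1, 3, 5] / [2, 6] / [4, 7];  Q = [1, 4, 5] / [2, 6] / [3, 7];  common shape = (3, 2, 2)

Row-insert the values π_1, π_2, … into P one at a time, bumping the leftmost entry strictly greater than the inserted value down to the next row. The recording tableau Q records, in position (i, j), the step at which that cell was added to P.
  Insert 4 (step 1): P = [4];  Q = [1]
  Insert 2 (step 2): P = [2] / [4];  Q = [1] / [2]
  Insert 1 (step 3): P = [1] / [2] / [4];  Q = [1] / [2] / [3]
  Insert 3 (step 4): P = [1, 3] / [2] / [4];  Q = [1, 4] / [2] / [3]
  Insert 7 (step 5): P = [1, 3, 7] / [2] / [4];  Q = [1, 4, 5] / [2] / [3]
  Insert 6 (step 6): P = [1, 3, 6] / [2, 7] / [4];  Q = [1, 4, 5] / [2, 6] / [3]
  Insert 5 (step 7): P = [1, 3, 5] / [2, 6] / [4, 7];  Q = [1, 4, 5] / [2, 6] / [3, 7]
Final shape: (3, 2, 2).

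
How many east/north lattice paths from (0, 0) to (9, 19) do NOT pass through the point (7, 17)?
Number of paths = 4830276

Total paths from (0, 0) to (9, 19): C(28, 9) = 6906900. Paths through (7, 17): (paths (0, 0) → (7, 17)) × (paths (7, 17) → (9, 19)) = C(24, 7) · C(4, 2) = 346104 · 6 = 2076624. Avoidance count = 6906900 − 2076624 = 4830276.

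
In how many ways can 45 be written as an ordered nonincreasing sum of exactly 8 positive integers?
p(45, 8 parts) = 6630

Partitions of n into exactly k parts are in bijection with partitions of n − k into at most k parts (subtract 1 from each part). So p(45, exactly 8) = p(37, parts ≤ 8). Computing via the recurrence p(m, j) = p(m, j−1) + p(m−j, j) gives 6630.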